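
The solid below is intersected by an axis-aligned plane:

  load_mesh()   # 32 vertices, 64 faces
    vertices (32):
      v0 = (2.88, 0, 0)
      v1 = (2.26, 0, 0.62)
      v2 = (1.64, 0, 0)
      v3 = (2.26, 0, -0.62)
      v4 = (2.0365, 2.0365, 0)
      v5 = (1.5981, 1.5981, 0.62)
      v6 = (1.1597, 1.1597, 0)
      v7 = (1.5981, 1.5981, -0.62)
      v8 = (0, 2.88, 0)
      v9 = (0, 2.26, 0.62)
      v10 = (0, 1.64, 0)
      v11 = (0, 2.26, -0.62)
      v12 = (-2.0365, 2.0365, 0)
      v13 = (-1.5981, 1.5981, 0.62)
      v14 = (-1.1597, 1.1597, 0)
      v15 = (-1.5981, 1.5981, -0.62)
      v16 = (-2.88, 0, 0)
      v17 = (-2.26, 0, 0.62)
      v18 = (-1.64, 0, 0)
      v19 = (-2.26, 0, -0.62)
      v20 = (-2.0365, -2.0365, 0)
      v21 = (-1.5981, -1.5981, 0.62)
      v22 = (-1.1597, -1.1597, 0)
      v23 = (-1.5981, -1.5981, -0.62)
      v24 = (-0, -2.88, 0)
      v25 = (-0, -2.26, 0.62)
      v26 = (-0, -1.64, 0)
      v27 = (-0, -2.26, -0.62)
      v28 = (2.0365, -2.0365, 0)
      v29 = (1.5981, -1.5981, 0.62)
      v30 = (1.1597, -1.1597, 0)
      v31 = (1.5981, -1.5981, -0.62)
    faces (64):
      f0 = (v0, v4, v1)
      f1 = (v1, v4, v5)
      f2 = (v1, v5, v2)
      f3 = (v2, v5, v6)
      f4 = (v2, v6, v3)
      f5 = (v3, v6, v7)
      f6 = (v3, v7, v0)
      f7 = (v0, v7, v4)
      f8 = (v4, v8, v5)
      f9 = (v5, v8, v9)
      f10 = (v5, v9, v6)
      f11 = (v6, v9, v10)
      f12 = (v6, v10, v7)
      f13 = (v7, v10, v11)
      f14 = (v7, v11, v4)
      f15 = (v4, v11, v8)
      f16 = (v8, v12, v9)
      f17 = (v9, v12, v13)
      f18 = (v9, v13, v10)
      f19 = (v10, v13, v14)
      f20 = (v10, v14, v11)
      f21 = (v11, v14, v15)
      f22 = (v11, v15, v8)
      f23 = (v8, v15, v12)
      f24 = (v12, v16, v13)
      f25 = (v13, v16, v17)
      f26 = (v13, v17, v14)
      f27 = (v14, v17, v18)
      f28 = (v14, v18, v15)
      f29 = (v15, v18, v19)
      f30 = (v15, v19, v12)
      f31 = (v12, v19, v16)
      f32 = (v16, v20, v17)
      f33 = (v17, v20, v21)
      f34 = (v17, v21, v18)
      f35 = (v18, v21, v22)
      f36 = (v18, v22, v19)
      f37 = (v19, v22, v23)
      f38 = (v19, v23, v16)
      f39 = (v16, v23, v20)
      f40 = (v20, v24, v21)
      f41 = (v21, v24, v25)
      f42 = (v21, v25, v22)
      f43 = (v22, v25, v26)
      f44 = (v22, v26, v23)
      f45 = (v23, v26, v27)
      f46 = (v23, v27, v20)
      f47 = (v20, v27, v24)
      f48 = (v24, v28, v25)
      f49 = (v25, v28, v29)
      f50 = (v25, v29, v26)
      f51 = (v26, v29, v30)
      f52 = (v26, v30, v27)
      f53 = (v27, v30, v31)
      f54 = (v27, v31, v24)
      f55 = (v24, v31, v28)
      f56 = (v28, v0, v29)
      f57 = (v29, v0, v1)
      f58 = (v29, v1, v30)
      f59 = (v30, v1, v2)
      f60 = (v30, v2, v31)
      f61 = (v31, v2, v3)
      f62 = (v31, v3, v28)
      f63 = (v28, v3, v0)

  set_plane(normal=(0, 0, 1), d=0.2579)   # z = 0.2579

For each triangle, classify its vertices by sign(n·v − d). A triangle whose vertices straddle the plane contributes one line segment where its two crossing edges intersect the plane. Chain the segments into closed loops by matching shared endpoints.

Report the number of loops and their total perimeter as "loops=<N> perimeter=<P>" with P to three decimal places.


loops=2 perimeter=27.676

Straddling triangles (32 of 64):
  (v0,v4,v1) [--+] → (2.12947, 1.18938, 0.2579)–(2.6221, 0, 0.2579)  len=1.2874
  (v1,v4,v5) [+-+] → (2.12947, 1.18938, 0.2579)–(1.85414, 1.85414, 0.2579)  len=0.7195
  (v1,v5,v2) [++-] → (1.62257, 0.664758, 0.2579)–(1.8979, 0, 0.2579)  len=0.7195
  (v2,v5,v6) [-+-] → (1.62257, 0.664758, 0.2579)–(1.34206, 1.34206, 0.2579)  len=0.7331
  (v4,v8,v5) [--+] → (0.664758, 2.34677, 0.2579)–(1.85414, 1.85414, 0.2579)  len=1.2874
  (v5,v8,v9) [+-+] → (0.664758, 2.34677, 0.2579)–(0, 2.6221, 0.2579)  len=0.7195
  (v5,v9,v6) [++-] → (0.677302, 1.61739, 0.2579)–(1.34206, 1.34206, 0.2579)  len=0.7195
  (v6,v9,v10) [-+-] → (0.677302, 1.61739, 0.2579)–(0, 1.8979, 0.2579)  len=0.7331
  (v8,v12,v9) [--+] → (-1.18938, 2.12947, 0.2579)–(0, 2.6221, 0.2579)  len=1.2874
  (v9,v12,v13) [+-+] → (-1.18938, 2.12947, 0.2579)–(-1.85414, 1.85414, 0.2579)  len=0.7195
  (v9,v13,v10) [++-] → (-0.664758, 1.62257, 0.2579)–(0, 1.8979, 0.2579)  len=0.7195
  (v10,v13,v14) [-+-] → (-0.664758, 1.62257, 0.2579)–(-1.34206, 1.34206, 0.2579)  len=0.7331
  (v12,v16,v13) [--+] → (-2.34677, 0.664758, 0.2579)–(-1.85414, 1.85414, 0.2579)  len=1.2874
  (v13,v16,v17) [+-+] → (-2.34677, 0.664758, 0.2579)–(-2.6221, 0, 0.2579)  len=0.7195
  (v13,v17,v14) [++-] → (-1.61739, 0.677302, 0.2579)–(-1.34206, 1.34206, 0.2579)  len=0.7195
  (v14,v17,v18) [-+-] → (-1.61739, 0.677302, 0.2579)–(-1.8979, 0, 0.2579)  len=0.7331
  (v16,v20,v17) [--+] → (-2.12947, -1.18938, 0.2579)–(-2.6221, 0, 0.2579)  len=1.2874
  (v17,v20,v21) [+-+] → (-2.12947, -1.18938, 0.2579)–(-1.85414, -1.85414, 0.2579)  len=0.7195
  (v17,v21,v18) [++-] → (-1.62257, -0.664758, 0.2579)–(-1.8979, 0, 0.2579)  len=0.7195
  (v18,v21,v22) [-+-] → (-1.62257, -0.664758, 0.2579)–(-1.34206, -1.34206, 0.2579)  len=0.7331
  (v20,v24,v21) [--+] → (-0.664758, -2.34677, 0.2579)–(-1.85414, -1.85414, 0.2579)  len=1.2874
  (v21,v24,v25) [+-+] → (-0.664758, -2.34677, 0.2579)–(0, -2.6221, 0.2579)  len=0.7195
  (v21,v25,v22) [++-] → (-0.677302, -1.61739, 0.2579)–(-1.34206, -1.34206, 0.2579)  len=0.7195
  (v22,v25,v26) [-+-] → (-0.677302, -1.61739, 0.2579)–(0, -1.8979, 0.2579)  len=0.7331
  (v24,v28,v25) [--+] → (1.18938, -2.12947, 0.2579)–(0, -2.6221, 0.2579)  len=1.2874
  (v25,v28,v29) [+-+] → (1.18938, -2.12947, 0.2579)–(1.85414, -1.85414, 0.2579)  len=0.7195
  (v25,v29,v26) [++-] → (0.664758, -1.62257, 0.2579)–(0, -1.8979, 0.2579)  len=0.7195
  (v26,v29,v30) [-+-] → (0.664758, -1.62257, 0.2579)–(1.34206, -1.34206, 0.2579)  len=0.7331
  (v28,v0,v29) [--+] → (2.34677, -0.664758, 0.2579)–(1.85414, -1.85414, 0.2579)  len=1.2874
  (v29,v0,v1) [+-+] → (2.34677, -0.664758, 0.2579)–(2.6221, 0, 0.2579)  len=0.7195
  (v29,v1,v30) [++-] → (1.61739, -0.677302, 0.2579)–(1.34206, -1.34206, 0.2579)  len=0.7195
  (v30,v1,v2) [-+-] → (1.61739, -0.677302, 0.2579)–(1.8979, 0, 0.2579)  len=0.7331

Chained into 2 loop(s):
  loop 1: 16 segments, perimeter = 16.0551
  loop 2: 16 segments, perimeter = 11.6209
Total perimeter = 27.676


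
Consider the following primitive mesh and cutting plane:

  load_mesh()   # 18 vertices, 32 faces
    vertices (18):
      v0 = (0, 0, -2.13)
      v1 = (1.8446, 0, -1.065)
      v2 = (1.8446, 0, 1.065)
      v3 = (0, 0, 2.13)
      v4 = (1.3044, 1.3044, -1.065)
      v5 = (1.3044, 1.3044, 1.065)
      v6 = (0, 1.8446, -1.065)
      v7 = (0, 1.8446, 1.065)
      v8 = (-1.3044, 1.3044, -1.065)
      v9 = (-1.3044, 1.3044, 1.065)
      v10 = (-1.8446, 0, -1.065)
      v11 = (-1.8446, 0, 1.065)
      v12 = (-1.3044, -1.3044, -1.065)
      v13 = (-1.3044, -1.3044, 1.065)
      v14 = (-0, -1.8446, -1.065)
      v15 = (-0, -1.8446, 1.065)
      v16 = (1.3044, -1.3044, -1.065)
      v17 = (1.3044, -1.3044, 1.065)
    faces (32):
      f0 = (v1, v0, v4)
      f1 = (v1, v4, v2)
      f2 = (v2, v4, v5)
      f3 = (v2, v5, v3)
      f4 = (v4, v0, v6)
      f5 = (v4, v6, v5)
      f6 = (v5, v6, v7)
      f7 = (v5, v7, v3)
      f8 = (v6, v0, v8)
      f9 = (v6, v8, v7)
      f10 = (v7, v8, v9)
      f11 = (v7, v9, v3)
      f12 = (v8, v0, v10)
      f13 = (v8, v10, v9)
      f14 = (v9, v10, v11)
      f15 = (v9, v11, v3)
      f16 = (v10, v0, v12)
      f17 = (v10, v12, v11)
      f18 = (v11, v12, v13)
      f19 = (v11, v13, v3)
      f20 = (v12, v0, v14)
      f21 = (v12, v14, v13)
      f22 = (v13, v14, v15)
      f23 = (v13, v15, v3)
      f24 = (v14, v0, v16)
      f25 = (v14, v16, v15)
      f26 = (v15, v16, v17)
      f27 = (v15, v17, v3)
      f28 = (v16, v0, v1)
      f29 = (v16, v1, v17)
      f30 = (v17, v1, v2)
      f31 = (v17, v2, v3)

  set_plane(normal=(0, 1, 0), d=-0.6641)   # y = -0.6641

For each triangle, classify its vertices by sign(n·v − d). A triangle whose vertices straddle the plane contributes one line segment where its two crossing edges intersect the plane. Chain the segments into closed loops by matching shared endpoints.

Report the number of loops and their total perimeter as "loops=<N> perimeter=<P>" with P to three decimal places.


Straddling triangles (12 of 32):
  (v10,v0,v12) [++-] → (-0.6641, -0.6641, -1.58778)–(-1.56957, -0.6641, -1.065)  len=1.0456
  (v10,v12,v11) [+-+] → (-1.56957, -0.6641, -1.065)–(-1.56957, -0.6641, -0.0194319)  len=1.0456
  (v11,v12,v13) [+--] → (-1.56957, -0.6641, -0.0194319)–(-1.56957, -0.6641, 1.065)  len=1.0844
  (v11,v13,v3) [+-+] → (-1.56957, -0.6641, 1.065)–(-0.6641, -0.6641, 1.58778)  len=1.0456
  (v12,v0,v14) [-+-] → (-0.6641, -0.6641, -1.58778)–(0, -0.6641, -1.74657)  len=0.6828
  (v13,v15,v3) [--+] → (0, -0.6641, 1.74657)–(-0.6641, -0.6641, 1.58778)  len=0.6828
  (v14,v0,v16) [-+-] → (0, -0.6641, -1.74657)–(0.6641, -0.6641, -1.58778)  len=0.6828
  (v15,v17,v3) [--+] → (0.6641, -0.6641, 1.58778)–(0, -0.6641, 1.74657)  len=0.6828
  (v16,v0,v1) [-++] → (0.6641, -0.6641, -1.58778)–(1.56957, -0.6641, -1.065)  len=1.0456
  (v16,v1,v17) [-+-] → (1.56957, -0.6641, -1.065)–(1.56957, -0.6641, 0.0194319)  len=1.0844
  (v17,v1,v2) [-++] → (1.56957, -0.6641, 0.0194319)–(1.56957, -0.6641, 1.065)  len=1.0456
  (v17,v2,v3) [-++] → (1.56957, -0.6641, 1.065)–(0.6641, -0.6641, 1.58778)  len=1.0456

Chained into 1 loop(s):
  loop 1: 12 segments, perimeter = 11.1735
Total perimeter = 11.173

loops=1 perimeter=11.173


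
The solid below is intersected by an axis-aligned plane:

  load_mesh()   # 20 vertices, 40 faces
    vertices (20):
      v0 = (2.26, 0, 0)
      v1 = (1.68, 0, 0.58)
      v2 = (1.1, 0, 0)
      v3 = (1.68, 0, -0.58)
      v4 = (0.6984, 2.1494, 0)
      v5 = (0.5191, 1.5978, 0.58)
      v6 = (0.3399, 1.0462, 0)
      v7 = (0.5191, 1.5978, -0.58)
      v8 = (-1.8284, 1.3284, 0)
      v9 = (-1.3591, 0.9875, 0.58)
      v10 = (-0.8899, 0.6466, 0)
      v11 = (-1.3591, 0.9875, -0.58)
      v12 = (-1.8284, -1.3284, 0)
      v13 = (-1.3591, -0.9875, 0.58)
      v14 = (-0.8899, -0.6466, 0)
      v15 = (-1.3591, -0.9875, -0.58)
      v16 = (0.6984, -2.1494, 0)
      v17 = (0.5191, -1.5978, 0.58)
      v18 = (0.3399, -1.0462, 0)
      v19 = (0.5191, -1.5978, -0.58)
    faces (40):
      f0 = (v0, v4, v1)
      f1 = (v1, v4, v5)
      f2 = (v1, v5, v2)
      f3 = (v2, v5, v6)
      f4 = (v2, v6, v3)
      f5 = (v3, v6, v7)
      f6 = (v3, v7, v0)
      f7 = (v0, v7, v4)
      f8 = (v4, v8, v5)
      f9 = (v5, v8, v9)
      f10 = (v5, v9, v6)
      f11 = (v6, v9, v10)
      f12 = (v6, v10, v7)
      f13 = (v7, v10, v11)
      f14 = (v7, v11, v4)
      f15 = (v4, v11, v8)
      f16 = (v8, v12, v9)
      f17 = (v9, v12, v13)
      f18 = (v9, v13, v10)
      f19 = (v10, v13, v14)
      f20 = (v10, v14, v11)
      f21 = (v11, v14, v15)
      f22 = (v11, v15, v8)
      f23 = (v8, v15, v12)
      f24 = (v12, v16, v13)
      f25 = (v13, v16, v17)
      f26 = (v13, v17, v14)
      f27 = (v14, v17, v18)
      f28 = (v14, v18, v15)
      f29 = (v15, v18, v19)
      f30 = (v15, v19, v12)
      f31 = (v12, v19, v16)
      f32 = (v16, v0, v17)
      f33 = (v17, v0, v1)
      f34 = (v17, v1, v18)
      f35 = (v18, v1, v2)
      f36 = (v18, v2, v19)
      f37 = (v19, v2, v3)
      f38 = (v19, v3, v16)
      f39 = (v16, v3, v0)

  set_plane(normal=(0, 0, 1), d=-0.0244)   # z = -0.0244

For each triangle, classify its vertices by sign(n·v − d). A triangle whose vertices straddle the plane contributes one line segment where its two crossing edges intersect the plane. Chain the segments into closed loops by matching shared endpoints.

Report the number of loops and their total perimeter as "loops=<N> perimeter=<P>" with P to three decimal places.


Straddling triangles (20 of 40):
  (v2,v6,v3) [++-] → (0.396277, 1.00219, -0.0244)–(1.1244, 0, -0.0244)  len=1.2388
  (v3,v6,v7) [-+-] → (0.396277, 1.00219, -0.0244)–(0.347439, 1.06941, -0.0244)  len=0.0831
  (v3,v7,v0) [--+] → (2.18676, 0.0672178, -0.0244)–(2.2356, 0, -0.0244)  len=0.0831
  (v0,v7,v4) [+-+] → (2.18676, 0.0672178, -0.0244)–(0.690857, 2.12619, -0.0244)  len=2.5450
  (v6,v10,v7) [++-] → (-0.830625, 0.686616, -0.0244)–(0.347439, 1.06941, -0.0244)  len=1.2387
  (v7,v10,v11) [-+-] → (-0.830625, 0.686616, -0.0244)–(-0.909639, 0.660941, -0.0244)  len=0.0831
  (v7,v11,v4) [--+] → (0.611843, 2.10052, -0.0244)–(0.690857, 2.12619, -0.0244)  len=0.0831
  (v4,v11,v8) [+-+] → (0.611843, 2.10052, -0.0244)–(-1.80866, 1.31406, -0.0244)  len=2.5451
  (v10,v14,v11) [++-] → (-0.909639, -0.577855, -0.0244)–(-0.909639, 0.660941, -0.0244)  len=1.2388
  (v11,v14,v15) [-+-] → (-0.909639, -0.577855, -0.0244)–(-0.909639, -0.660941, -0.0244)  len=0.0831
  (v11,v15,v8) [--+] → (-1.80866, 1.23097, -0.0244)–(-1.80866, 1.31406, -0.0244)  len=0.0831
  (v8,v15,v12) [+-+] → (-1.80866, 1.23097, -0.0244)–(-1.80866, -1.31406, -0.0244)  len=2.5450
  (v14,v18,v15) [++-] → (0.268425, -1.04373, -0.0244)–(-0.909639, -0.660941, -0.0244)  len=1.2387
  (v15,v18,v19) [-+-] → (0.268425, -1.04373, -0.0244)–(0.347439, -1.06941, -0.0244)  len=0.0831
  (v15,v19,v12) [--+] → (-1.72964, -1.33973, -0.0244)–(-1.80866, -1.31406, -0.0244)  len=0.0831
  (v12,v19,v16) [+-+] → (-1.72964, -1.33973, -0.0244)–(0.690857, -2.12619, -0.0244)  len=2.5451
  (v18,v2,v19) [++-] → (1.07556, -0.0672178, -0.0244)–(0.347439, -1.06941, -0.0244)  len=1.2388
  (v19,v2,v3) [-+-] → (1.07556, -0.0672178, -0.0244)–(1.1244, 0, -0.0244)  len=0.0831
  (v19,v3,v16) [--+] → (0.739695, -2.05898, -0.0244)–(0.690857, -2.12619, -0.0244)  len=0.0831
  (v16,v3,v0) [+-+] → (0.739695, -2.05898, -0.0244)–(2.2356, 0, -0.0244)  len=2.5450

Chained into 2 loop(s):
  loop 1: 10 segments, perimeter = 6.6091
  loop 2: 10 segments, perimeter = 13.1406
Total perimeter = 19.750

loops=2 perimeter=19.750


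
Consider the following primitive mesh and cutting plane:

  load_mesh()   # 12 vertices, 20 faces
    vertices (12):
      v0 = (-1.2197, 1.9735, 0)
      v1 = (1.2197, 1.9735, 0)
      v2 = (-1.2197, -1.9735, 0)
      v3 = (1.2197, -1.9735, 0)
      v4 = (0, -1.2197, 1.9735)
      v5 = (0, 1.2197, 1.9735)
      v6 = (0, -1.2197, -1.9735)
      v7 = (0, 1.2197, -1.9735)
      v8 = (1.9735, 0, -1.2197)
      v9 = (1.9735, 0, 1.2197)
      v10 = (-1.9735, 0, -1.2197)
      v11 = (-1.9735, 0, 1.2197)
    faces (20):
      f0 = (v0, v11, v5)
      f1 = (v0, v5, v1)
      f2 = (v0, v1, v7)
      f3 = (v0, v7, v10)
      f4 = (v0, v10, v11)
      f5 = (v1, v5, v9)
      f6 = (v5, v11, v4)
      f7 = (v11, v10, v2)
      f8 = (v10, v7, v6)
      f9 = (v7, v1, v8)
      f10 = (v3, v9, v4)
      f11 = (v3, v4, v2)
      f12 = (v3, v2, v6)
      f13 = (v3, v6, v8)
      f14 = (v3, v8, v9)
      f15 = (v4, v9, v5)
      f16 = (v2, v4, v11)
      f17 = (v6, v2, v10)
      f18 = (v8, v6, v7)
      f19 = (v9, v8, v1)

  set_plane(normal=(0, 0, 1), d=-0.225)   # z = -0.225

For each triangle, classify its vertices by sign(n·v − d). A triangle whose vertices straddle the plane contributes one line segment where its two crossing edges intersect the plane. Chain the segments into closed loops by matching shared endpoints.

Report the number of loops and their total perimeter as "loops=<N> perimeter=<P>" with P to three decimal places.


Straddling triangles (10 of 20):
  (v0,v1,v7) [++-] → (1.08064, 1.88756, -0.225)–(-1.08064, 1.88756, -0.225)  len=2.1613
  (v0,v7,v10) [+--] → (-1.08064, 1.88756, -0.225)–(-1.35875, 1.60945, -0.225)  len=0.3933
  (v0,v10,v11) [+-+] → (-1.35875, 1.60945, -0.225)–(-1.9735, 0, -0.225)  len=1.7229
  (v11,v10,v2) [+-+] → (-1.9735, 0, -0.225)–(-1.35875, -1.60945, -0.225)  len=1.7229
  (v7,v1,v8) [-+-] → (1.08064, 1.88756, -0.225)–(1.35875, 1.60945, -0.225)  len=0.3933
  (v3,v2,v6) [++-] → (-1.08064, -1.88756, -0.225)–(1.08064, -1.88756, -0.225)  len=2.1613
  (v3,v6,v8) [+--] → (1.08064, -1.88756, -0.225)–(1.35875, -1.60945, -0.225)  len=0.3933
  (v3,v8,v9) [+-+] → (1.35875, -1.60945, -0.225)–(1.9735, 0, -0.225)  len=1.7229
  (v6,v2,v10) [-+-] → (-1.08064, -1.88756, -0.225)–(-1.35875, -1.60945, -0.225)  len=0.3933
  (v9,v8,v1) [+-+] → (1.9735, 0, -0.225)–(1.35875, 1.60945, -0.225)  len=1.7229

Chained into 1 loop(s):
  loop 1: 10 segments, perimeter = 12.7872
Total perimeter = 12.787

loops=1 perimeter=12.787


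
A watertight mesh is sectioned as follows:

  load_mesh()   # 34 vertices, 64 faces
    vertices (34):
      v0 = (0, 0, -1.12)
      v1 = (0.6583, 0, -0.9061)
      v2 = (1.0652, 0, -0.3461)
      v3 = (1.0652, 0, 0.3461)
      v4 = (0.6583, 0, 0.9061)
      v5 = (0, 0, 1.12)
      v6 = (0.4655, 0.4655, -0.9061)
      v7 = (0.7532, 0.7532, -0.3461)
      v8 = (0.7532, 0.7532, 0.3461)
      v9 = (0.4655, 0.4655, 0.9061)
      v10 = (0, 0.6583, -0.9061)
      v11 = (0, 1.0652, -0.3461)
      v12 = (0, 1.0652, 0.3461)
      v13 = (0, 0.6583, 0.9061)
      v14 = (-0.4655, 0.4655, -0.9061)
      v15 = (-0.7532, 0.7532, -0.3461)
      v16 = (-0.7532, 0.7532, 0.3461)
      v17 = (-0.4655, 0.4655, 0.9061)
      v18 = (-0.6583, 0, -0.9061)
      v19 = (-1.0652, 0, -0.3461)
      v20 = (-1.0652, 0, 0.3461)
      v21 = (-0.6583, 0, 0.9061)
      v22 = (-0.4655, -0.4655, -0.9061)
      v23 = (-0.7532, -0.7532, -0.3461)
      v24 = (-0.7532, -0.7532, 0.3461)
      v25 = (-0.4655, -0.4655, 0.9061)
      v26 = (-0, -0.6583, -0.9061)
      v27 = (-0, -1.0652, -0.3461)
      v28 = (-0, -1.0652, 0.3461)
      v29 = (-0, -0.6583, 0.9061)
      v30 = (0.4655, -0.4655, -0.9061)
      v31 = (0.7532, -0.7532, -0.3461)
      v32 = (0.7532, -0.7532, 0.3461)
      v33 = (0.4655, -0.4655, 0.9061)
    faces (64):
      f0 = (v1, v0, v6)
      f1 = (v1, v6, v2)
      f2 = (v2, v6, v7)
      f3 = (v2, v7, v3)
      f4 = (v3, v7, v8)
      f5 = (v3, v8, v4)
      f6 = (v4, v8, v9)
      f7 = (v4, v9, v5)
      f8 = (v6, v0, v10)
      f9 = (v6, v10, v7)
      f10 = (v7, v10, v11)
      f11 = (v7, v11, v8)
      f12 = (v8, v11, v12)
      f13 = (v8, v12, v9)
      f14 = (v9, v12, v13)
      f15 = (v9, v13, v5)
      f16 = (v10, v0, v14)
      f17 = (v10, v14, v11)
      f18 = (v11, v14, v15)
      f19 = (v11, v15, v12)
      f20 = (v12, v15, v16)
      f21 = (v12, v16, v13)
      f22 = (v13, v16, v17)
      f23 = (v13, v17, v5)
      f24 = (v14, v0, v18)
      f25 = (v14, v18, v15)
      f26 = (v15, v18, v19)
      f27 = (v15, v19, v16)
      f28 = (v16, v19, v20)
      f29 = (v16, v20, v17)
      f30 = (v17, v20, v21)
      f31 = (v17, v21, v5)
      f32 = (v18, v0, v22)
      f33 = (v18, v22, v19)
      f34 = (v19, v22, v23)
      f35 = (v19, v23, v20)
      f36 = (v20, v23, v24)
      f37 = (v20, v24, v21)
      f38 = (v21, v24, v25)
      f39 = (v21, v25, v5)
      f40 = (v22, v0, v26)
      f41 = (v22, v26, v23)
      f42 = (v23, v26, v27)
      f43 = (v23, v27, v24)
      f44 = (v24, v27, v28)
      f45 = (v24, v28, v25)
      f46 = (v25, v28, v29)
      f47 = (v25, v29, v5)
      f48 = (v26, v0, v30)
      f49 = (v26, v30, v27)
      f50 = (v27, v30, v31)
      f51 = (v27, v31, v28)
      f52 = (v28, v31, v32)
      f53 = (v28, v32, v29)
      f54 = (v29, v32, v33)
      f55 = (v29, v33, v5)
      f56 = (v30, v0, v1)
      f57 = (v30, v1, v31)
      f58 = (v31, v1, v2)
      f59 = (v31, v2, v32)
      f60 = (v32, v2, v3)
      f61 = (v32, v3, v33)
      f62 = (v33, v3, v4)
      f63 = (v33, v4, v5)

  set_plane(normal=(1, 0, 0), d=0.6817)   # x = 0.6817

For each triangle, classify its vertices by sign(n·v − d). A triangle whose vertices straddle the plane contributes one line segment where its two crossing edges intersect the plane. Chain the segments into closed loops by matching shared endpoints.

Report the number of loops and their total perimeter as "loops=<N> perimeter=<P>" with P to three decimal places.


Straddling triangles (18 of 64):
  (v1,v6,v2) [--+] → (0.6817, 0.297681, -0.704212)–(0.6817, 0, -0.873896)  len=0.3426
  (v2,v6,v7) [+-+] → (0.6817, 0.297681, -0.704212)–(0.6817, 0.6817, -0.485273)  len=0.4420
  (v3,v8,v4) [++-] → (0.6817, 0.185721, 0.768018)–(0.6817, 0, 0.873896)  len=0.2138
  (v4,v8,v9) [-+-] → (0.6817, 0.185721, 0.768018)–(0.6817, 0.6817, 0.485273)  len=0.5709
  (v6,v10,v7) [--+] → (0.6817, 0.744191, -0.39926)–(0.6817, 0.6817, -0.485273)  len=0.1063
  (v7,v10,v11) [+--] → (0.6817, 0.744191, -0.39926)–(0.6817, 0.782818, -0.3461)  len=0.0657
  (v7,v11,v8) [+-+] → (0.6817, 0.782818, -0.3461)–(0.6817, 0.782818, 0.280391)  len=0.6265
  (v8,v11,v12) [+--] → (0.6817, 0.782818, 0.280391)–(0.6817, 0.782818, 0.3461)  len=0.0657
  (v8,v12,v9) [+--] → (0.6817, 0.782818, 0.3461)–(0.6817, 0.6817, 0.485273)  len=0.1720
  (v27,v30,v31) [--+] → (0.6817, -0.6817, -0.485273)–(0.6817, -0.782818, -0.3461)  len=0.1720
  (v27,v31,v28) [-+-] → (0.6817, -0.782818, -0.3461)–(0.6817, -0.782818, -0.280391)  len=0.0657
  (v28,v31,v32) [-++] → (0.6817, -0.782818, -0.280391)–(0.6817, -0.782818, 0.3461)  len=0.6265
  (v28,v32,v29) [-+-] → (0.6817, -0.782818, 0.3461)–(0.6817, -0.744191, 0.39926)  len=0.0657
  (v29,v32,v33) [-+-] → (0.6817, -0.744191, 0.39926)–(0.6817, -0.6817, 0.485273)  len=0.1063
  (v30,v1,v31) [--+] → (0.6817, -0.185721, -0.768018)–(0.6817, -0.6817, -0.485273)  len=0.5709
  (v31,v1,v2) [+-+] → (0.6817, -0.185721, -0.768018)–(0.6817, 0, -0.873896)  len=0.2138
  (v32,v3,v33) [++-] → (0.6817, -0.297681, 0.704212)–(0.6817, -0.6817, 0.485273)  len=0.4420
  (v33,v3,v4) [-+-] → (0.6817, -0.297681, 0.704212)–(0.6817, 0, 0.873896)  len=0.3426

Chained into 1 loop(s):
  loop 1: 18 segments, perimeter = 5.2113
Total perimeter = 5.211

loops=1 perimeter=5.211


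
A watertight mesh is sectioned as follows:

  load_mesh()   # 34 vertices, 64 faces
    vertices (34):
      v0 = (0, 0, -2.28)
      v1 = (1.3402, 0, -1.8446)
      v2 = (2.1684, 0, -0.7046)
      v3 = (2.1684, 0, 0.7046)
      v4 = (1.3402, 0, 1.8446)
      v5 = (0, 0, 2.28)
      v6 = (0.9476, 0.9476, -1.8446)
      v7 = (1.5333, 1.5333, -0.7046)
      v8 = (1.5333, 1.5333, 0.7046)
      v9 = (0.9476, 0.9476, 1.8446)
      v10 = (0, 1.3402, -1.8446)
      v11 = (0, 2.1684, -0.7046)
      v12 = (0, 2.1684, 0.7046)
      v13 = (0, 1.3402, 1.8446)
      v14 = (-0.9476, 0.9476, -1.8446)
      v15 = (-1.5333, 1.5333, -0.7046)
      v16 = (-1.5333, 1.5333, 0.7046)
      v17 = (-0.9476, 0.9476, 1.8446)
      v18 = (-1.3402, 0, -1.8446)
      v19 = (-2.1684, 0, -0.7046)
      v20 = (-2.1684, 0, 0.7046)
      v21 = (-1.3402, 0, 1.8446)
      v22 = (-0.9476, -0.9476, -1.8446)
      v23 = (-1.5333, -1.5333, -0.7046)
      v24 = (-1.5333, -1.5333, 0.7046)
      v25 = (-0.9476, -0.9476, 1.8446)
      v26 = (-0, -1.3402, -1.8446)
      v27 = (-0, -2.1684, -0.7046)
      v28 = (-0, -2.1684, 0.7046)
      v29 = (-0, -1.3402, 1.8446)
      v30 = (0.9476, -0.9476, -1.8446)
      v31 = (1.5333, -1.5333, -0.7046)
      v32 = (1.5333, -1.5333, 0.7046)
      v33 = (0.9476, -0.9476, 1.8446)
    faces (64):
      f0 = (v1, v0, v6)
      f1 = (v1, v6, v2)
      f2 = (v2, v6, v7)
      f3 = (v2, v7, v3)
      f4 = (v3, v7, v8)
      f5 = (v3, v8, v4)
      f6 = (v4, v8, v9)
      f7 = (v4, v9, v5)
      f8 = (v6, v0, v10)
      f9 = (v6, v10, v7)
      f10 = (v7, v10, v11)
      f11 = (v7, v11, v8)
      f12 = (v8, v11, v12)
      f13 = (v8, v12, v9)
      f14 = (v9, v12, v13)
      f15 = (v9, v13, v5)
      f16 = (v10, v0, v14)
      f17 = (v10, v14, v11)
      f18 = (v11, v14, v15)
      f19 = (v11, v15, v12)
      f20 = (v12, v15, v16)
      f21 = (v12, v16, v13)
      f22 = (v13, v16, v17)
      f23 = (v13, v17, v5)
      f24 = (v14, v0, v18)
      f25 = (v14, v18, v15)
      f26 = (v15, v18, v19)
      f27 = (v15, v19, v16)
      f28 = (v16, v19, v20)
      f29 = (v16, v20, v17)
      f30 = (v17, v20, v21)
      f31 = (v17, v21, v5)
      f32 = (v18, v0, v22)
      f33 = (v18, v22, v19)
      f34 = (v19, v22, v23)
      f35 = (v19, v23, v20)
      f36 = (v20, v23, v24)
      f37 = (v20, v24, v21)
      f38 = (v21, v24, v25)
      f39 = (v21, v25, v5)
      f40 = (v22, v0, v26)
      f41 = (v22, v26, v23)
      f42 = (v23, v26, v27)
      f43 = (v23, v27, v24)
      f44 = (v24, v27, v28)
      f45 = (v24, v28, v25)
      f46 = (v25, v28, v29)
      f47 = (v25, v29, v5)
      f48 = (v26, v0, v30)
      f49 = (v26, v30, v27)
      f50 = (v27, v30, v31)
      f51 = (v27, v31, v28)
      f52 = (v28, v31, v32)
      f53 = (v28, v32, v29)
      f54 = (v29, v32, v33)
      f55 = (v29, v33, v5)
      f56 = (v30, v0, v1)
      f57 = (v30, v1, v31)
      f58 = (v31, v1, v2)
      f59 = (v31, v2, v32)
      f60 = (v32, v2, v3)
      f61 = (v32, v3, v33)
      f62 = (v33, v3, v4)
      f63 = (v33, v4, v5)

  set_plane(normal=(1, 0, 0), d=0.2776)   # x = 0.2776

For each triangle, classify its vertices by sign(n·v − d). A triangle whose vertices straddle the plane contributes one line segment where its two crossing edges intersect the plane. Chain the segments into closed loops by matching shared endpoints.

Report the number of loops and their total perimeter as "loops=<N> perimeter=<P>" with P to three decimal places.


Straddling triangles (20 of 64):
  (v1,v0,v6) [+-+] → (0.2776, 0, -2.18981)–(0.2776, 0.2776, -2.15245)  len=0.2801
  (v4,v9,v5) [++-] → (0.2776, 0.2776, 2.15245)–(0.2776, 0, 2.18981)  len=0.2801
  (v6,v0,v10) [+--] → (0.2776, 0.2776, -2.15245)–(0.2776, 1.22519, -1.8446)  len=0.9963
  (v6,v10,v7) [+-+] → (0.2776, 1.22519, -1.8446)–(0.2776, 1.37516, -1.63821)  len=0.2551
  (v7,v10,v11) [+--] → (0.2776, 1.37516, -1.63821)–(0.2776, 2.05342, -0.7046)  len=1.1540
  (v7,v11,v8) [+-+] → (0.2776, 2.05342, -0.7046)–(0.2776, 2.05342, -0.449468)  len=0.2551
  (v8,v11,v12) [+--] → (0.2776, 2.05342, -0.449468)–(0.2776, 2.05342, 0.7046)  len=1.1541
  (v8,v12,v9) [+-+] → (0.2776, 2.05342, 0.7046)–(0.2776, 1.81077, 1.03856)  len=0.4128
  (v9,v12,v13) [+--] → (0.2776, 1.81077, 1.03856)–(0.2776, 1.22519, 1.8446)  len=0.9963
  (v9,v13,v5) [+--] → (0.2776, 1.22519, 1.8446)–(0.2776, 0.2776, 2.15245)  len=0.9963
  (v26,v0,v30) [--+] → (0.2776, -0.2776, -2.15245)–(0.2776, -1.22519, -1.8446)  len=0.9963
  (v26,v30,v27) [-+-] → (0.2776, -1.22519, -1.8446)–(0.2776, -1.81077, -1.03856)  len=0.9963
  (v27,v30,v31) [-++] → (0.2776, -1.81077, -1.03856)–(0.2776, -2.05342, -0.7046)  len=0.4128
  (v27,v31,v28) [-+-] → (0.2776, -2.05342, -0.7046)–(0.2776, -2.05342, 0.449468)  len=1.1541
  (v28,v31,v32) [-++] → (0.2776, -2.05342, 0.449468)–(0.2776, -2.05342, 0.7046)  len=0.2551
  (v28,v32,v29) [-+-] → (0.2776, -2.05342, 0.7046)–(0.2776, -1.37516, 1.63821)  len=1.1540
  (v29,v32,v33) [-++] → (0.2776, -1.37516, 1.63821)–(0.2776, -1.22519, 1.8446)  len=0.2551
  (v29,v33,v5) [-+-] → (0.2776, -1.22519, 1.8446)–(0.2776, -0.2776, 2.15245)  len=0.9963
  (v30,v0,v1) [+-+] → (0.2776, -0.2776, -2.15245)–(0.2776, 0, -2.18981)  len=0.2801
  (v33,v4,v5) [++-] → (0.2776, 0, 2.18981)–(0.2776, -0.2776, 2.15245)  len=0.2801

Chained into 1 loop(s):
  loop 1: 20 segments, perimeter = 13.5606
Total perimeter = 13.561

loops=1 perimeter=13.561


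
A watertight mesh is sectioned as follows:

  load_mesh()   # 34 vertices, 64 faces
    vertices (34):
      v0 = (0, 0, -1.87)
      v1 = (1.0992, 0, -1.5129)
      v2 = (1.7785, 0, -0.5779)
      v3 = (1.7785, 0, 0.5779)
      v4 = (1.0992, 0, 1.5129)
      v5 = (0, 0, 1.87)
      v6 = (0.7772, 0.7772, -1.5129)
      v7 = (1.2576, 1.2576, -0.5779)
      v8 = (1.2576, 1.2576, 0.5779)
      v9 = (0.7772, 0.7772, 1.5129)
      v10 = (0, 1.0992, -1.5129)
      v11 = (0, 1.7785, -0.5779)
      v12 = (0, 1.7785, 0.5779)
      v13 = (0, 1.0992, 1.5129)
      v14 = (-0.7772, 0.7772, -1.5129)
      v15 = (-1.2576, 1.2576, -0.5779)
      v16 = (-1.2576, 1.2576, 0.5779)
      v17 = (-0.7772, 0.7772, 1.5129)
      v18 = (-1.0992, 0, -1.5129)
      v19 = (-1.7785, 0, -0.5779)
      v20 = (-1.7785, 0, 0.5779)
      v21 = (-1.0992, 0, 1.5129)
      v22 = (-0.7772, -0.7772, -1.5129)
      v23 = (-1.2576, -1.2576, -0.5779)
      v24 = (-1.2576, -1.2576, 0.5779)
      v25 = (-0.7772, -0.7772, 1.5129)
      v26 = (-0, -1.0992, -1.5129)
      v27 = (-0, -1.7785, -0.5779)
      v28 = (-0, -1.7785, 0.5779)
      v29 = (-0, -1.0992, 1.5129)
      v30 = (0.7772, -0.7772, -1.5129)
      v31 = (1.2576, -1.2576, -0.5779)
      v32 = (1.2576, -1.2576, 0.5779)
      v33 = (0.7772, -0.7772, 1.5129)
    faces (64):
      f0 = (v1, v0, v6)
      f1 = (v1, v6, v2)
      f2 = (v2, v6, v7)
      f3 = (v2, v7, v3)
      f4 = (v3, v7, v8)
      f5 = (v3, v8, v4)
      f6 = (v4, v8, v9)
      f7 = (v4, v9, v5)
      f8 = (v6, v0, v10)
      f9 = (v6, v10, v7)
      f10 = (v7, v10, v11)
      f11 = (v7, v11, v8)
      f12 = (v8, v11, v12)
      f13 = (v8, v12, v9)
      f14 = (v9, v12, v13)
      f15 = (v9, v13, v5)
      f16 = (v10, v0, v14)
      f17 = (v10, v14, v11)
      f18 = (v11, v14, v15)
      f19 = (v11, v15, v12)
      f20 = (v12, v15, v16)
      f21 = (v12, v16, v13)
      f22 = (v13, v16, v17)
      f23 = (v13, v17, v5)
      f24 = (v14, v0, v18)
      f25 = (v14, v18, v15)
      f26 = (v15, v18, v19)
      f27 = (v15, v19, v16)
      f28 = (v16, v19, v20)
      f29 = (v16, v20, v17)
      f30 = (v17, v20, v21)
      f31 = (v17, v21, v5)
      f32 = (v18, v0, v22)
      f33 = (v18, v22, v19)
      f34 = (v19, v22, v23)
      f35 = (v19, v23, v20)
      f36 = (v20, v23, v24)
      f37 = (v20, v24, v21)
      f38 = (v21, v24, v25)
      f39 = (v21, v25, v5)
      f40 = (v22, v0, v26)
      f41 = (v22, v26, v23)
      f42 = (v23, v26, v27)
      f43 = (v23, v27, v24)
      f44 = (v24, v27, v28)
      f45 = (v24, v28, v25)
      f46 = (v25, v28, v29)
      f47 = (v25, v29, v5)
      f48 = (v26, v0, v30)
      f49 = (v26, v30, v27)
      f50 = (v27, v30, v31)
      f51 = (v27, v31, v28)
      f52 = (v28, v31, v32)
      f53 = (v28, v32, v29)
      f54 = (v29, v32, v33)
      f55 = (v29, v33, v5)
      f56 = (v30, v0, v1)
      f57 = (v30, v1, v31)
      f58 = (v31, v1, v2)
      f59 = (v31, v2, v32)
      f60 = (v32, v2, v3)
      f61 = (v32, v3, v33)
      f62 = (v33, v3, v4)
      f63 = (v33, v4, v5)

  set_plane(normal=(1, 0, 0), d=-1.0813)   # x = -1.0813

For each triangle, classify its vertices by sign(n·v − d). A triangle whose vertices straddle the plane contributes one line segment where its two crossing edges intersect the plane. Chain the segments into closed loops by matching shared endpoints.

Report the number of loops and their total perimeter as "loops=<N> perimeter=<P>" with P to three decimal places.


Straddling triangles (20 of 64):
  (v11,v14,v15) [++-] → (-1.0813, 1.0813, -0.921032)–(-1.0813, 1.33062, -0.5779)  len=0.4241
  (v11,v15,v12) [+-+] → (-1.0813, 1.33062, -0.5779)–(-1.0813, 1.33062, -0.415871)  len=0.1620
  (v12,v15,v16) [+--] → (-1.0813, 1.33062, -0.415871)–(-1.0813, 1.33062, 0.5779)  len=0.9938
  (v12,v16,v13) [+-+] → (-1.0813, 1.33062, 0.5779)–(-1.0813, 1.23539, 0.708975)  len=0.1620
  (v13,v16,v17) [+-+] → (-1.0813, 1.23539, 0.708975)–(-1.0813, 1.0813, 0.921032)  len=0.2621
  (v14,v0,v18) [++-] → (-1.0813, 0, -1.51872)–(-1.0813, 0.0432046, -1.5129)  len=0.0436
  (v14,v18,v15) [+--] → (-1.0813, 0.0432046, -1.5129)–(-1.0813, 1.0813, -0.921032)  len=1.1950
  (v16,v20,v17) [--+] → (-1.0813, 0.54116, 1.22894)–(-1.0813, 1.0813, 0.921032)  len=0.6217
  (v17,v20,v21) [+--] → (-1.0813, 0.54116, 1.22894)–(-1.0813, 0.0432046, 1.5129)  len=0.5732
  (v17,v21,v5) [+-+] → (-1.0813, 0.0432046, 1.5129)–(-1.0813, 0, 1.51872)  len=0.0436
  (v18,v0,v22) [-++] → (-1.0813, 0, -1.51872)–(-1.0813, -0.0432046, -1.5129)  len=0.0436
  (v18,v22,v19) [-+-] → (-1.0813, -0.0432046, -1.5129)–(-1.0813, -0.54116, -1.22894)  len=0.5732
  (v19,v22,v23) [-+-] → (-1.0813, -0.54116, -1.22894)–(-1.0813, -1.0813, -0.921032)  len=0.6217
  (v21,v24,v25) [--+] → (-1.0813, -1.0813, 0.921032)–(-1.0813, -0.0432046, 1.5129)  len=1.1950
  (v21,v25,v5) [-++] → (-1.0813, -0.0432046, 1.5129)–(-1.0813, 0, 1.51872)  len=0.0436
  (v22,v26,v23) [++-] → (-1.0813, -1.23539, -0.708975)–(-1.0813, -1.0813, -0.921032)  len=0.2621
  (v23,v26,v27) [-++] → (-1.0813, -1.23539, -0.708975)–(-1.0813, -1.33062, -0.5779)  len=0.1620
  (v23,v27,v24) [-+-] → (-1.0813, -1.33062, -0.5779)–(-1.0813, -1.33062, 0.415871)  len=0.9938
  (v24,v27,v28) [-++] → (-1.0813, -1.33062, 0.415871)–(-1.0813, -1.33062, 0.5779)  len=0.1620
  (v24,v28,v25) [-++] → (-1.0813, -1.33062, 0.5779)–(-1.0813, -1.0813, 0.921032)  len=0.4241

Chained into 1 loop(s):
  loop 1: 20 segments, perimeter = 8.9624
Total perimeter = 8.962

loops=1 perimeter=8.962


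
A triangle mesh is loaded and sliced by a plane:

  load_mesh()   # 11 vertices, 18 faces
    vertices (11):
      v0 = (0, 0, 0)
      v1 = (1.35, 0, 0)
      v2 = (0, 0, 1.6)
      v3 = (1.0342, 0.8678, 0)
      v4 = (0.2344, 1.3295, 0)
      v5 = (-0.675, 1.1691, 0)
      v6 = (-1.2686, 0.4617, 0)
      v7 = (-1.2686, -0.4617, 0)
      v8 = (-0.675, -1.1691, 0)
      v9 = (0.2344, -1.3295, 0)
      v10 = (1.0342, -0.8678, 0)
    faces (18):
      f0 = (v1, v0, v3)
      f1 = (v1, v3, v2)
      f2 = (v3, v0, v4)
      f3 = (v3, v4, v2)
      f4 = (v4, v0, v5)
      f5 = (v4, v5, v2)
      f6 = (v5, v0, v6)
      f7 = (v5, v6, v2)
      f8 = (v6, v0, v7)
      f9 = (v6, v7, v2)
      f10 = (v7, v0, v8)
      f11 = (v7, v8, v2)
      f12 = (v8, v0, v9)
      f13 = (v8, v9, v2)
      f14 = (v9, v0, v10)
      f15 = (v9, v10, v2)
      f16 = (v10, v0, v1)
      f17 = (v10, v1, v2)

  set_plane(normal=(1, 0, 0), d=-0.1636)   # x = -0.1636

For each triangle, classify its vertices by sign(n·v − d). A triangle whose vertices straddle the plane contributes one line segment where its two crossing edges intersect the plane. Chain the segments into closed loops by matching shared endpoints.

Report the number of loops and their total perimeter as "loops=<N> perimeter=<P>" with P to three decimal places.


Straddling triangles (10 of 18):
  (v4,v0,v5) [++-] → (-0.1636, 0.283355, 0)–(-0.1636, 1.2593, 0)  len=0.9759
  (v4,v5,v2) [+-+] → (-0.1636, 1.2593, 0)–(-0.1636, 0.283355, 1.21221)  len=1.5563
  (v5,v0,v6) [-+-] → (-0.1636, 0.283355, 0)–(-0.1636, 0.0595413, 0)  len=0.2238
  (v5,v6,v2) [--+] → (-0.1636, 0.0595413, 1.39366)–(-0.1636, 0.283355, 1.21221)  len=0.2881
  (v6,v0,v7) [-+-] → (-0.1636, 0.0595413, 0)–(-0.1636, -0.0595413, 0)  len=0.1191
  (v6,v7,v2) [--+] → (-0.1636, -0.0595413, 1.39366)–(-0.1636, 0.0595413, 1.39366)  len=0.1191
  (v7,v0,v8) [-+-] → (-0.1636, -0.0595413, 0)–(-0.1636, -0.283355, 0)  len=0.2238
  (v7,v8,v2) [--+] → (-0.1636, -0.283355, 1.21221)–(-0.1636, -0.0595413, 1.39366)  len=0.2881
  (v8,v0,v9) [-++] → (-0.1636, -0.283355, 0)–(-0.1636, -1.2593, 0)  len=0.9759
  (v8,v9,v2) [-++] → (-0.1636, -1.2593, 0)–(-0.1636, -0.283355, 1.21221)  len=1.5563

Chained into 1 loop(s):
  loop 1: 10 segments, perimeter = 6.3264
Total perimeter = 6.326

loops=1 perimeter=6.326


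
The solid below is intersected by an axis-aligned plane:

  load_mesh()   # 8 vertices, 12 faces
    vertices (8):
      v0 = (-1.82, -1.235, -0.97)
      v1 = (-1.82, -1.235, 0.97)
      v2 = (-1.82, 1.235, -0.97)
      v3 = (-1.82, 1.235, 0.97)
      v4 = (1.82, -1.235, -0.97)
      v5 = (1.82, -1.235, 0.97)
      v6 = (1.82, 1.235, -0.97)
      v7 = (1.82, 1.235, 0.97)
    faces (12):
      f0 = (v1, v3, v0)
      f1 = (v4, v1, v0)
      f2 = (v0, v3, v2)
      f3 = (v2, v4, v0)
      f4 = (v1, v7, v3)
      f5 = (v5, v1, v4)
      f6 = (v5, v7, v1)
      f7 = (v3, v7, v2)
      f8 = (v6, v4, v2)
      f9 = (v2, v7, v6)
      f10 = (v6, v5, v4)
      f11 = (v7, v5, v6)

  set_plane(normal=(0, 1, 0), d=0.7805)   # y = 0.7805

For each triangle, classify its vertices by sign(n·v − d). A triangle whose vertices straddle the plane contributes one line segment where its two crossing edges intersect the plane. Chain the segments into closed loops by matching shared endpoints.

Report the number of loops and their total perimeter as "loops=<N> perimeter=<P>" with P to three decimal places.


Straddling triangles (8 of 12):
  (v1,v3,v0) [-+-] → (-1.82, 0.7805, 0.97)–(-1.82, 0.7805, 0.613024)  len=0.3570
  (v0,v3,v2) [-++] → (-1.82, 0.7805, 0.613024)–(-1.82, 0.7805, -0.97)  len=1.5830
  (v2,v4,v0) [+--] → (-1.15021, 0.7805, -0.97)–(-1.82, 0.7805, -0.97)  len=0.6698
  (v1,v7,v3) [-++] → (1.15021, 0.7805, 0.97)–(-1.82, 0.7805, 0.97)  len=2.9702
  (v5,v7,v1) [-+-] → (1.82, 0.7805, 0.97)–(1.15021, 0.7805, 0.97)  len=0.6698
  (v6,v4,v2) [+-+] → (1.82, 0.7805, -0.97)–(-1.15021, 0.7805, -0.97)  len=2.9702
  (v6,v5,v4) [+--] → (1.82, 0.7805, -0.613024)–(1.82, 0.7805, -0.97)  len=0.3570
  (v7,v5,v6) [+-+] → (1.82, 0.7805, 0.97)–(1.82, 0.7805, -0.613024)  len=1.5830

Chained into 1 loop(s):
  loop 1: 8 segments, perimeter = 11.1600
Total perimeter = 11.160

loops=1 perimeter=11.160


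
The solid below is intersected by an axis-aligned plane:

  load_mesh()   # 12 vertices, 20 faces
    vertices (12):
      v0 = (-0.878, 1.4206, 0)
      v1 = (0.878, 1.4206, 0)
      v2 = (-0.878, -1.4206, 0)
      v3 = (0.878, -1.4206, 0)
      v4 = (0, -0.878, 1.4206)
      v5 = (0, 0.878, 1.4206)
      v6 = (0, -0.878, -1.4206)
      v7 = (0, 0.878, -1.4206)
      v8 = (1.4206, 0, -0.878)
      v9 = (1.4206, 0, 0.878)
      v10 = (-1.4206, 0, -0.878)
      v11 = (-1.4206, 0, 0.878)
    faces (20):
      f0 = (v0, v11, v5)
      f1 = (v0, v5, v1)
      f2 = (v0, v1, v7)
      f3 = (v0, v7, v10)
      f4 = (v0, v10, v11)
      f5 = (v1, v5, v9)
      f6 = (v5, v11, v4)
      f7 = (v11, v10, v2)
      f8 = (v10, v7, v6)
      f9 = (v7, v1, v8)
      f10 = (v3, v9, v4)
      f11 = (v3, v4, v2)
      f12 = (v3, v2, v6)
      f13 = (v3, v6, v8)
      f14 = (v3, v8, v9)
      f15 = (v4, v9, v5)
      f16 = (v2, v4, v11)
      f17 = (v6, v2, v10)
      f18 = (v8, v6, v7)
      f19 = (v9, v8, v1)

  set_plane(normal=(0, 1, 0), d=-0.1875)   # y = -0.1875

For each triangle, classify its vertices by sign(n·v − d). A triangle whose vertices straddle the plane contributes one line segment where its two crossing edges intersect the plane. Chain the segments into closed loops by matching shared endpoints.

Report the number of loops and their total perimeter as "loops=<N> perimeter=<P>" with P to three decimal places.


loops=1 perimeter=9.143

Straddling triangles (10 of 20):
  (v5,v11,v4) [++-] → (-1.11723, -0.1875, 0.993874)–(0, -0.1875, 1.4206)  len=1.1959
  (v11,v10,v2) [++-] → (-1.34898, -0.1875, -0.762116)–(-1.34898, -0.1875, 0.762116)  len=1.5242
  (v10,v7,v6) [++-] → (0, -0.1875, -1.4206)–(-1.11723, -0.1875, -0.993874)  len=1.1959
  (v3,v9,v4) [-+-] → (1.34898, -0.1875, 0.762116)–(1.11723, -0.1875, 0.993874)  len=0.3278
  (v3,v6,v8) [--+] → (1.11723, -0.1875, -0.993874)–(1.34898, -0.1875, -0.762116)  len=0.3278
  (v3,v8,v9) [-++] → (1.34898, -0.1875, -0.762116)–(1.34898, -0.1875, 0.762116)  len=1.5242
  (v4,v9,v5) [-++] → (1.11723, -0.1875, 0.993874)–(0, -0.1875, 1.4206)  len=1.1959
  (v2,v4,v11) [--+] → (-1.11723, -0.1875, 0.993874)–(-1.34898, -0.1875, 0.762116)  len=0.3278
  (v6,v2,v10) [--+] → (-1.34898, -0.1875, -0.762116)–(-1.11723, -0.1875, -0.993874)  len=0.3278
  (v8,v6,v7) [+-+] → (1.11723, -0.1875, -0.993874)–(0, -0.1875, -1.4206)  len=1.1959

Chained into 1 loop(s):
  loop 1: 10 segments, perimeter = 9.1433
Total perimeter = 9.143


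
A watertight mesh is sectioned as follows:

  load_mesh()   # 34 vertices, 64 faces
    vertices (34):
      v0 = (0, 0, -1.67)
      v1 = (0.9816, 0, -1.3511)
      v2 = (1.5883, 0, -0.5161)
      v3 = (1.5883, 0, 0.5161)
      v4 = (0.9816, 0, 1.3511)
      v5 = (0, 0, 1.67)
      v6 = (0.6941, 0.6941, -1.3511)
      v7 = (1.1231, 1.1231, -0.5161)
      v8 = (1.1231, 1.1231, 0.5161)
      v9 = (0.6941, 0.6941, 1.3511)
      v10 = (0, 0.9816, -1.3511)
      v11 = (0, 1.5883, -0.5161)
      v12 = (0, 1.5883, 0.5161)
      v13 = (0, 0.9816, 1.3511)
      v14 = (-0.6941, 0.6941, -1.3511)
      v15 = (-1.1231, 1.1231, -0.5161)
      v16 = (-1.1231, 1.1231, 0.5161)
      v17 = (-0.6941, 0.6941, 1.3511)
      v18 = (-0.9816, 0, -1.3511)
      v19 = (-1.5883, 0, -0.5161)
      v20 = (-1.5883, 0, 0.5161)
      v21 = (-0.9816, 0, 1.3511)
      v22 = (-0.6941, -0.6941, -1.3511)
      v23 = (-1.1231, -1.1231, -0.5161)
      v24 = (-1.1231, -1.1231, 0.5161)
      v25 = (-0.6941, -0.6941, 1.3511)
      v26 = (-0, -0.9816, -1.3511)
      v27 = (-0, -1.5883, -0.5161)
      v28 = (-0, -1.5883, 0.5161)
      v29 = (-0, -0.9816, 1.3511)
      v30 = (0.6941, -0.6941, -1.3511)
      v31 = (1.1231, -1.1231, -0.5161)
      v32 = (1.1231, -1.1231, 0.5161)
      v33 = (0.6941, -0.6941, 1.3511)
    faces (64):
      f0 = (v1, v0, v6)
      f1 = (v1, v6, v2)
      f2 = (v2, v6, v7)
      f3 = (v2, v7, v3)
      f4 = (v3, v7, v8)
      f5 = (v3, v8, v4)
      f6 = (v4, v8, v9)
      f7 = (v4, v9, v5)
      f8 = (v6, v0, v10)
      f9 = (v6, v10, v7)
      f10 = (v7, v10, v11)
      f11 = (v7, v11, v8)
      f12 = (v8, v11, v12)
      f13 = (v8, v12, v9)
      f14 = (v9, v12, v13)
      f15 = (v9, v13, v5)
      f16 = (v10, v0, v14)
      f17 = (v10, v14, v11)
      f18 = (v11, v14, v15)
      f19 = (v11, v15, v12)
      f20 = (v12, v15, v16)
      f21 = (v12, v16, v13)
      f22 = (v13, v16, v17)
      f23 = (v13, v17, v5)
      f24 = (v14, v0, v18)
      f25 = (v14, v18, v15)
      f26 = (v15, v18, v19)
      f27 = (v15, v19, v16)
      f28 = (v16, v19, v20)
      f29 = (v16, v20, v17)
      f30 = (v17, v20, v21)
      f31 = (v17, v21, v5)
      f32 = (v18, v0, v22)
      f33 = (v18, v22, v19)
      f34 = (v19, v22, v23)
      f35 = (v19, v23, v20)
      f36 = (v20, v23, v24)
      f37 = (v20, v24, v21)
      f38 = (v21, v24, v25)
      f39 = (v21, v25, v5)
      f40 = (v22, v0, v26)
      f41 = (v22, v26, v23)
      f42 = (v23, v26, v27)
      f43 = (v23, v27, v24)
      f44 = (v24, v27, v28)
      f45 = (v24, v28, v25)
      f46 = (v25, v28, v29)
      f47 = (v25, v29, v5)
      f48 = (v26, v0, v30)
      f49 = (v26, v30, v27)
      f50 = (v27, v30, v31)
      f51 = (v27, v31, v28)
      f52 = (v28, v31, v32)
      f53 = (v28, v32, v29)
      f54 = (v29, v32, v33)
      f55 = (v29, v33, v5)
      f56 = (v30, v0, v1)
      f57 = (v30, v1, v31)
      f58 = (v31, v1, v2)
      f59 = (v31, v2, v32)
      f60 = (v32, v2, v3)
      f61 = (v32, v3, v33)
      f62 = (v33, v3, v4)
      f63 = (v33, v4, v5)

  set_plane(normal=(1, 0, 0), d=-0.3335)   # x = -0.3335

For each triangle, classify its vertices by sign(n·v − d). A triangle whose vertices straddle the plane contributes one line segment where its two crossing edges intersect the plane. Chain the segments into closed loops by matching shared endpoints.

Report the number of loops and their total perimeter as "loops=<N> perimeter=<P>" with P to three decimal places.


loops=1 perimeter=9.684

Straddling triangles (20 of 64):
  (v10,v0,v14) [++-] → (-0.3335, 0.3335, -1.51678)–(-0.3335, 0.843462, -1.3511)  len=0.5362
  (v10,v14,v11) [+-+] → (-0.3335, 0.843462, -1.3511)–(-0.3335, 1.15866, -0.917299)  len=0.5362
  (v11,v14,v15) [+--] → (-0.3335, 1.15866, -0.917299)–(-0.3335, 1.45016, -0.5161)  len=0.4959
  (v11,v15,v12) [+-+] → (-0.3335, 1.45016, -0.5161)–(-0.3335, 1.45016, 0.209592)  len=0.7257
  (v12,v15,v16) [+--] → (-0.3335, 1.45016, 0.209592)–(-0.3335, 1.45016, 0.5161)  len=0.3065
  (v12,v16,v13) [+-+] → (-0.3335, 1.45016, 0.5161)–(-0.3335, 1.02362, 1.10315)  len=0.7256
  (v13,v16,v17) [+--] → (-0.3335, 1.02362, 1.10315)–(-0.3335, 0.843462, 1.3511)  len=0.3065
  (v13,v17,v5) [+-+] → (-0.3335, 0.843462, 1.3511)–(-0.3335, 0.3335, 1.51678)  len=0.5362
  (v14,v0,v18) [-+-] → (-0.3335, 0.3335, -1.51678)–(-0.3335, 0, -1.56165)  len=0.3365
  (v17,v21,v5) [--+] → (-0.3335, 0, 1.56165)–(-0.3335, 0.3335, 1.51678)  len=0.3365
  (v18,v0,v22) [-+-] → (-0.3335, 0, -1.56165)–(-0.3335, -0.3335, -1.51678)  len=0.3365
  (v21,v25,v5) [--+] → (-0.3335, -0.3335, 1.51678)–(-0.3335, 0, 1.56165)  len=0.3365
  (v22,v0,v26) [-++] → (-0.3335, -0.3335, -1.51678)–(-0.3335, -0.843462, -1.3511)  len=0.5362
  (v22,v26,v23) [-+-] → (-0.3335, -0.843462, -1.3511)–(-0.3335, -1.02362, -1.10315)  len=0.3065
  (v23,v26,v27) [-++] → (-0.3335, -1.02362, -1.10315)–(-0.3335, -1.45016, -0.5161)  len=0.7256
  (v23,v27,v24) [-+-] → (-0.3335, -1.45016, -0.5161)–(-0.3335, -1.45016, -0.209592)  len=0.3065
  (v24,v27,v28) [-++] → (-0.3335, -1.45016, -0.209592)–(-0.3335, -1.45016, 0.5161)  len=0.7257
  (v24,v28,v25) [-+-] → (-0.3335, -1.45016, 0.5161)–(-0.3335, -1.15866, 0.917299)  len=0.4959
  (v25,v28,v29) [-++] → (-0.3335, -1.15866, 0.917299)–(-0.3335, -0.843462, 1.3511)  len=0.5362
  (v25,v29,v5) [-++] → (-0.3335, -0.843462, 1.3511)–(-0.3335, -0.3335, 1.51678)  len=0.5362

Chained into 1 loop(s):
  loop 1: 20 segments, perimeter = 9.6838
Total perimeter = 9.684
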